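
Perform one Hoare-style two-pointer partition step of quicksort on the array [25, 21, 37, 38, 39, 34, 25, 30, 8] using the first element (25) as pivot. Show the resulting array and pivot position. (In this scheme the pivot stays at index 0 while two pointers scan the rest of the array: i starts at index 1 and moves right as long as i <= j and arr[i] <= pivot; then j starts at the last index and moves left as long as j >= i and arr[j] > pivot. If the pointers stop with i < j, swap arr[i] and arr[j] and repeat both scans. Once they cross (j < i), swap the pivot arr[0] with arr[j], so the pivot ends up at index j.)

Hoare-style two-pointer partition with pivot = 25:

Initial array: [25, 21, 37, 38, 39, 34, 25, 30, 8]

Pointers start at i = 1, j = 8.
i stops at index 2 (arr[2]=37 > 25), j stops at index 8 (arr[8]=8 <= 25): swap arr[2] and arr[8], array becomes [25, 21, 8, 38, 39, 34, 25, 30, 37]
i stops at index 3 (arr[3]=38 > 25), j stops at index 6 (arr[6]=25 <= 25): swap arr[3] and arr[6], array becomes [25, 21, 8, 25, 39, 34, 38, 30, 37]
i ends at 4, j ends at 3: the pointers have crossed (j < i), so scanning stops.

Swap pivot arr[0] with arr[3] to place pivot at position 3: [25, 21, 8, 25, 39, 34, 38, 30, 37]
Pivot position: 3

After partitioning with pivot 25, the array becomes [25, 21, 8, 25, 39, 34, 38, 30, 37]. The pivot is placed at index 3. All elements to the left of the pivot are <= 25, and all elements to the right are > 25.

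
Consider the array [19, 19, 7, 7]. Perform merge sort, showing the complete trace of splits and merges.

Merge sort trace:

Split: [19, 19, 7, 7] -> [19, 19] and [7, 7]
  Split: [19, 19] -> [19] and [19]
  Merge: [19] + [19] -> [19, 19]
  Split: [7, 7] -> [7] and [7]
  Merge: [7] + [7] -> [7, 7]
Merge: [19, 19] + [7, 7] -> [7, 7, 19, 19]

Final sorted array: [7, 7, 19, 19]

The merge sort proceeds by recursively splitting the array and merging sorted halves.
After all merges, the sorted array is [7, 7, 19, 19].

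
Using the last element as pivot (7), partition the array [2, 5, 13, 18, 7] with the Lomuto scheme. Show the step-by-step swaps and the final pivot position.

Lomuto partition with pivot = 7:

Initial array: [2, 5, 13, 18, 7]

arr[0]=2 <= 7: swap with position 0, array becomes [2, 5, 13, 18, 7]
arr[1]=5 <= 7: swap with position 1, array becomes [2, 5, 13, 18, 7]
arr[2]=13 > 7: no swap
arr[3]=18 > 7: no swap

Place pivot at position 2: [2, 5, 7, 18, 13]
Pivot position: 2

After partitioning with pivot 7, the array becomes [2, 5, 7, 18, 13]. The pivot is placed at index 2. All elements to the left of the pivot are <= 7, and all elements to the right are > 7.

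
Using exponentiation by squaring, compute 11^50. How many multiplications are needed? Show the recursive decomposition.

Computing 11^50 by squaring (build up from 11^1; each line after the first costs one multiplication):

11^1 = 11
11^2 = (11^1)^2 = 11^2 = 121
11^3 = 11 * 11^2 = 11 * 121 = 1331
11^6 = (11^3)^2 = 1331^2 = 1771561
11^12 = (11^6)^2 = 1771561^2 = 3138428376721
11^24 = (11^12)^2 = 3138428376721^2 = 9849732675807611094711841
11^25 = 11 * 11^24 = 11 * 9849732675807611094711841 = 108347059433883722041830251
11^50 = (11^25)^2 = 108347059433883722041830251^2 = 11739085287969531650666649599035831993898213898723001

Result: 11739085287969531650666649599035831993898213898723001
Multiplications needed: 7 (7 lines after 11^1)

11^50 = 11739085287969531650666649599035831993898213898723001. Using exponentiation by squaring, this requires 7 multiplications. The key idea: if the exponent is even, square the half-power; if odd, multiply by the base once.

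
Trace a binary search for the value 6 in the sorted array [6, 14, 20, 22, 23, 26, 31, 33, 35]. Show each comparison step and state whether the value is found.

Binary search for 6 in [6, 14, 20, 22, 23, 26, 31, 33, 35]:

lo=0, hi=8, mid=4, arr[mid]=23 -> 23 > 6, search left half
lo=0, hi=3, mid=1, arr[mid]=14 -> 14 > 6, search left half
lo=0, hi=0, mid=0, arr[mid]=6 -> Found target at index 0!

Binary search finds 6 at index 0 after 3 comparisons. The search repeatedly halves the search space by comparing with the middle element.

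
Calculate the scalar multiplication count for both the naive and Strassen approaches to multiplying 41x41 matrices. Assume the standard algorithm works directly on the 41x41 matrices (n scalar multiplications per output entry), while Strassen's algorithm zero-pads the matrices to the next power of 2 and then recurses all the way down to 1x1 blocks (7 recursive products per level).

Matrix multiplication for 41x41 matrices:

Strassen's algorithm requires power-of-2 dimensions. Pad 41x41 to 64x64 (next power of 2).

Standard algorithm: 41^3 = 68921 multiplications
Strassen's algorithm: 7^(log2(64)) = 7^6 = 117649 multiplications
Difference: 68921 - 117649 = -48728 (Strassen uses MORE here due to padding overhead — for small or just-over-power-of-2 n, padding can outweigh the per-level savings)

Standard: 68921 multiplications (41^3). Strassen: 117649 multiplications (7^6, after padding to 64x64). Strassen reduces 8 recursive multiplications to 7 at each level.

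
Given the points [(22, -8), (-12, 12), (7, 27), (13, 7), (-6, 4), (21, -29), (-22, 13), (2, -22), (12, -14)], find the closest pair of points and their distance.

Computing all pairwise distances among 9 points:

d((22, -8), (-12, 12)) = 39.4462
d((22, -8), (7, 27)) = 38.0789
d((22, -8), (13, 7)) = 17.4929
d((22, -8), (-6, 4)) = 30.4631
d((22, -8), (21, -29)) = 21.0238
d((22, -8), (-22, 13)) = 48.7545
d((22, -8), (2, -22)) = 24.4131
d((22, -8), (12, -14)) = 11.6619
d((-12, 12), (7, 27)) = 24.2074
d((-12, 12), (13, 7)) = 25.4951
d((-12, 12), (-6, 4)) = 10.0 <-- minimum
d((-12, 12), (21, -29)) = 52.6308
d((-12, 12), (-22, 13)) = 10.0499
d((-12, 12), (2, -22)) = 36.7696
d((-12, 12), (12, -14)) = 35.3836
d((7, 27), (13, 7)) = 20.8806
d((7, 27), (-6, 4)) = 26.4197
d((7, 27), (21, -29)) = 57.7235
d((7, 27), (-22, 13)) = 32.2025
d((7, 27), (2, -22)) = 49.2544
d((7, 27), (12, -14)) = 41.3038
d((13, 7), (-6, 4)) = 19.2354
d((13, 7), (21, -29)) = 36.8782
d((13, 7), (-22, 13)) = 35.5106
d((13, 7), (2, -22)) = 31.0161
d((13, 7), (12, -14)) = 21.0238
d((-6, 4), (21, -29)) = 42.638
d((-6, 4), (-22, 13)) = 18.3576
d((-6, 4), (2, -22)) = 27.2029
d((-6, 4), (12, -14)) = 25.4558
d((21, -29), (-22, 13)) = 60.1082
d((21, -29), (2, -22)) = 20.2485
d((21, -29), (12, -14)) = 17.4929
d((-22, 13), (2, -22)) = 42.4382
d((-22, 13), (12, -14)) = 43.4166
d((2, -22), (12, -14)) = 12.8062

Closest pair: (-12, 12) and (-6, 4) with distance 10.0

The closest pair is (-12, 12) and (-6, 4) with Euclidean distance 10.0. For 9 points, brute-force pairwise comparison is shown above. For large n, the divide-and-conquer algorithm (sort by x, recurse on halves, check the dividing strip) achieves O(n log n).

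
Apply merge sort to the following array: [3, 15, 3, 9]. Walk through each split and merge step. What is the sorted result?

Merge sort trace:

Split: [3, 15, 3, 9] -> [3, 15] and [3, 9]
  Split: [3, 15] -> [3] and [15]
  Merge: [3] + [15] -> [3, 15]
  Split: [3, 9] -> [3] and [9]
  Merge: [3] + [9] -> [3, 9]
Merge: [3, 15] + [3, 9] -> [3, 3, 9, 15]

Final sorted array: [3, 3, 9, 15]

The merge sort proceeds by recursively splitting the array and merging sorted halves.
After all merges, the sorted array is [3, 3, 9, 15].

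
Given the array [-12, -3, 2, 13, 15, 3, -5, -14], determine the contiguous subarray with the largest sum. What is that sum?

Using Kadane's algorithm on [-12, -3, 2, 13, 15, 3, -5, -14]:

Scanning through the array:
Position 1 (value -3): max_ending_here = -3, max_so_far = -3
Position 2 (value 2): max_ending_here = 2, max_so_far = 2
Position 3 (value 13): max_ending_here = 15, max_so_far = 15
Position 4 (value 15): max_ending_here = 30, max_so_far = 30
Position 5 (value 3): max_ending_here = 33, max_so_far = 33
Position 6 (value -5): max_ending_here = 28, max_so_far = 33
Position 7 (value -14): max_ending_here = 14, max_so_far = 33

Maximum subarray: [2, 13, 15, 3]
Maximum sum: 33

The maximum subarray is [2, 13, 15, 3] with sum 33. This subarray runs from index 2 to index 5.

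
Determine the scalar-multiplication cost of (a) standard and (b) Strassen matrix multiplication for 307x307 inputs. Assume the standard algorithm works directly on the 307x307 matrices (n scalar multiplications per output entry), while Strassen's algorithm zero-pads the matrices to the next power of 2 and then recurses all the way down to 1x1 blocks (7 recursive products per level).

Matrix multiplication for 307x307 matrices:

Strassen's algorithm requires power-of-2 dimensions. Pad 307x307 to 512x512 (next power of 2).

Standard algorithm: 307^3 = 28934443 multiplications
Strassen's algorithm: 7^(log2(512)) = 7^9 = 40353607 multiplications
Difference: 28934443 - 40353607 = -11419164 (Strassen uses MORE here due to padding overhead — for small or just-over-power-of-2 n, padding can outweigh the per-level savings)

Standard: 28934443 multiplications (307^3). Strassen: 40353607 multiplications (7^9, after padding to 512x512). Strassen reduces 8 recursive multiplications to 7 at each level.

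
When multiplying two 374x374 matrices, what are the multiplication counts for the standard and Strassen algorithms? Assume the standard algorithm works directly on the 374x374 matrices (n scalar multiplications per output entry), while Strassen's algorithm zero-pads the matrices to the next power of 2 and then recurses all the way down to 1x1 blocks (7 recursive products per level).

Matrix multiplication for 374x374 matrices:

Strassen's algorithm requires power-of-2 dimensions. Pad 374x374 to 512x512 (next power of 2).

Standard algorithm: 374^3 = 52313624 multiplications
Strassen's algorithm: 7^(log2(512)) = 7^9 = 40353607 multiplications
Savings: 52313624 - 40353607 = 11960017 multiplications

Standard: 52313624 multiplications (374^3). Strassen: 40353607 multiplications (7^9, after padding to 512x512). Strassen reduces 8 recursive multiplications to 7 at each level.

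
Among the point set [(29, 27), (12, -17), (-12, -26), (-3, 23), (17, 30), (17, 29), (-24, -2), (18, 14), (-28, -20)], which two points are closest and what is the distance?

Computing all pairwise distances among 9 points:

d((29, 27), (12, -17)) = 47.1699
d((29, 27), (-12, -26)) = 67.0075
d((29, 27), (-3, 23)) = 32.249
d((29, 27), (17, 30)) = 12.3693
d((29, 27), (17, 29)) = 12.1655
d((29, 27), (-24, -2)) = 60.4152
d((29, 27), (18, 14)) = 17.0294
d((29, 27), (-28, -20)) = 73.8783
d((12, -17), (-12, -26)) = 25.632
d((12, -17), (-3, 23)) = 42.72
d((12, -17), (17, 30)) = 47.2652
d((12, -17), (17, 29)) = 46.2709
d((12, -17), (-24, -2)) = 39.0
d((12, -17), (18, 14)) = 31.5753
d((12, -17), (-28, -20)) = 40.1123
d((-12, -26), (-3, 23)) = 49.8197
d((-12, -26), (17, 30)) = 63.0635
d((-12, -26), (17, 29)) = 62.1772
d((-12, -26), (-24, -2)) = 26.8328
d((-12, -26), (18, 14)) = 50.0
d((-12, -26), (-28, -20)) = 17.088
d((-3, 23), (17, 30)) = 21.1896
d((-3, 23), (17, 29)) = 20.8806
d((-3, 23), (-24, -2)) = 32.6497
d((-3, 23), (18, 14)) = 22.8473
d((-3, 23), (-28, -20)) = 49.7393
d((17, 30), (17, 29)) = 1.0 <-- minimum
d((17, 30), (-24, -2)) = 52.0096
d((17, 30), (18, 14)) = 16.0312
d((17, 30), (-28, -20)) = 67.2681
d((17, 29), (-24, -2)) = 51.4004
d((17, 29), (18, 14)) = 15.0333
d((17, 29), (-28, -20)) = 66.5282
d((-24, -2), (18, 14)) = 44.9444
d((-24, -2), (-28, -20)) = 18.4391
d((18, 14), (-28, -20)) = 57.2014

Closest pair: (17, 30) and (17, 29) with distance 1.0

The closest pair is (17, 30) and (17, 29) with Euclidean distance 1.0. For 9 points, brute-force pairwise comparison is shown above. For large n, the divide-and-conquer algorithm (sort by x, recurse on halves, check the dividing strip) achieves O(n log n).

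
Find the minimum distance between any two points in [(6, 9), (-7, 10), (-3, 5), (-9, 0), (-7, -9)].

Computing all pairwise distances among 5 points:

d((6, 9), (-7, 10)) = 13.0384
d((6, 9), (-3, 5)) = 9.8489
d((6, 9), (-9, 0)) = 17.4929
d((6, 9), (-7, -9)) = 22.2036
d((-7, 10), (-3, 5)) = 6.4031 <-- minimum
d((-7, 10), (-9, 0)) = 10.198
d((-7, 10), (-7, -9)) = 19.0
d((-3, 5), (-9, 0)) = 7.8102
d((-3, 5), (-7, -9)) = 14.5602
d((-9, 0), (-7, -9)) = 9.2195

Closest pair: (-7, 10) and (-3, 5) with distance 6.4031

The closest pair is (-7, 10) and (-3, 5) with Euclidean distance 6.4031. For 5 points, brute-force pairwise comparison is shown above. For large n, the divide-and-conquer algorithm (sort by x, recurse on halves, check the dividing strip) achieves O(n log n).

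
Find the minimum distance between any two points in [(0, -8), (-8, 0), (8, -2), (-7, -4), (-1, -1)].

Computing all pairwise distances among 5 points:

d((0, -8), (-8, 0)) = 11.3137
d((0, -8), (8, -2)) = 10.0
d((0, -8), (-7, -4)) = 8.0623
d((0, -8), (-1, -1)) = 7.0711
d((-8, 0), (8, -2)) = 16.1245
d((-8, 0), (-7, -4)) = 4.1231 <-- minimum
d((-8, 0), (-1, -1)) = 7.0711
d((8, -2), (-7, -4)) = 15.1327
d((8, -2), (-1, -1)) = 9.0554
d((-7, -4), (-1, -1)) = 6.7082

Closest pair: (-8, 0) and (-7, -4) with distance 4.1231

The closest pair is (-8, 0) and (-7, -4) with Euclidean distance 4.1231. For 5 points, brute-force pairwise comparison is shown above. For large n, the divide-and-conquer algorithm (sort by x, recurse on halves, check the dividing strip) achieves O(n log n).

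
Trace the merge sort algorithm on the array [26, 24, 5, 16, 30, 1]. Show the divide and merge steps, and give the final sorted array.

Merge sort trace:

Split: [26, 24, 5, 16, 30, 1] -> [26, 24, 5] and [16, 30, 1]
  Split: [26, 24, 5] -> [26] and [24, 5]
    Split: [24, 5] -> [24] and [5]
    Merge: [24] + [5] -> [5, 24]
  Merge: [26] + [5, 24] -> [5, 24, 26]
  Split: [16, 30, 1] -> [16] and [30, 1]
    Split: [30, 1] -> [30] and [1]
    Merge: [30] + [1] -> [1, 30]
  Merge: [16] + [1, 30] -> [1, 16, 30]
Merge: [5, 24, 26] + [1, 16, 30] -> [1, 5, 16, 24, 26, 30]

Final sorted array: [1, 5, 16, 24, 26, 30]

The merge sort proceeds by recursively splitting the array and merging sorted halves.
After all merges, the sorted array is [1, 5, 16, 24, 26, 30].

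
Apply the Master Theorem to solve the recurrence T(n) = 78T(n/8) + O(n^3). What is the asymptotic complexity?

Master Theorem for T(n) = 78T(n/8) + O(n^3):

a = 78, b = 8, c = 3
log_b(a) = log_8(78) = 2.0951

Case 3: c = 3 > log_8(78) = 2.0951
T(n) = O(n^3) = O(n^3)

For T(n) = 78T(n/8) + O(n^3): log_8(78) = 2.0951. This is Case 3 of the Master Theorem (c > log_b(a), work dominated by root), giving O(n^3).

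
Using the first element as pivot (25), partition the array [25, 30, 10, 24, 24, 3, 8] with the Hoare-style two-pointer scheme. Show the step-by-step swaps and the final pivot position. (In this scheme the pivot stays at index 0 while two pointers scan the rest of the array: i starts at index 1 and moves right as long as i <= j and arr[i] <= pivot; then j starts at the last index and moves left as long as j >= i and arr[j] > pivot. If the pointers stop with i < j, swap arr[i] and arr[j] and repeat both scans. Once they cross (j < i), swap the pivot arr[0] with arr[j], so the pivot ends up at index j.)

Hoare-style two-pointer partition with pivot = 25:

Initial array: [25, 30, 10, 24, 24, 3, 8]

Pointers start at i = 1, j = 6.
i stops at index 1 (arr[1]=30 > 25), j stops at index 6 (arr[6]=8 <= 25): swap arr[1] and arr[6], array becomes [25, 8, 10, 24, 24, 3, 30]
i ends at 6, j ends at 5: the pointers have crossed (j < i), so scanning stops.

Swap pivot arr[0] with arr[5] to place pivot at position 5: [3, 8, 10, 24, 24, 25, 30]
Pivot position: 5

After partitioning with pivot 25, the array becomes [3, 8, 10, 24, 24, 25, 30]. The pivot is placed at index 5. All elements to the left of the pivot are <= 25, and all elements to the right are > 25.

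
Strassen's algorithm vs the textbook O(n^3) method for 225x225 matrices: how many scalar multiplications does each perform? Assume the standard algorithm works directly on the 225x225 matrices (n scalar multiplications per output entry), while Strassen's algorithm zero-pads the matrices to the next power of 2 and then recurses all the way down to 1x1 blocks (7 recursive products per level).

Matrix multiplication for 225x225 matrices:

Strassen's algorithm requires power-of-2 dimensions. Pad 225x225 to 256x256 (next power of 2).

Standard algorithm: 225^3 = 11390625 multiplications
Strassen's algorithm: 7^(log2(256)) = 7^8 = 5764801 multiplications
Savings: 11390625 - 5764801 = 5625824 multiplications

Standard: 11390625 multiplications (225^3). Strassen: 5764801 multiplications (7^8, after padding to 256x256). Strassen reduces 8 recursive multiplications to 7 at each level.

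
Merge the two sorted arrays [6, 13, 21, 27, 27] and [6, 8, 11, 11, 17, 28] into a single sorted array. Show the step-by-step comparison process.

Merging process:

Compare 6 vs 6: take 6 from left. Merged: [6]
Compare 13 vs 6: take 6 from right. Merged: [6, 6]
Compare 13 vs 8: take 8 from right. Merged: [6, 6, 8]
Compare 13 vs 11: take 11 from right. Merged: [6, 6, 8, 11]
Compare 13 vs 11: take 11 from right. Merged: [6, 6, 8, 11, 11]
Compare 13 vs 17: take 13 from left. Merged: [6, 6, 8, 11, 11, 13]
Compare 21 vs 17: take 17 from right. Merged: [6, 6, 8, 11, 11, 13, 17]
Compare 21 vs 28: take 21 from left. Merged: [6, 6, 8, 11, 11, 13, 17, 21]
Compare 27 vs 28: take 27 from left. Merged: [6, 6, 8, 11, 11, 13, 17, 21, 27]
Compare 27 vs 28: take 27 from left. Merged: [6, 6, 8, 11, 11, 13, 17, 21, 27, 27]
Append remaining from right: [28]. Merged: [6, 6, 8, 11, 11, 13, 17, 21, 27, 27, 28]

Final merged array: [6, 6, 8, 11, 11, 13, 17, 21, 27, 27, 28]
Total comparisons: 10

The merged array is [6, 6, 8, 11, 11, 13, 17, 21, 27, 27, 28], requiring 10 comparisons. The merge step runs in O(n) time where n is the total number of elements.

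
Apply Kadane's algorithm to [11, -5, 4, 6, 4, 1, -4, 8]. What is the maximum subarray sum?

Using Kadane's algorithm on [11, -5, 4, 6, 4, 1, -4, 8]:

Scanning through the array:
Position 1 (value -5): max_ending_here = 6, max_so_far = 11
Position 2 (value 4): max_ending_here = 10, max_so_far = 11
Position 3 (value 6): max_ending_here = 16, max_so_far = 16
Position 4 (value 4): max_ending_here = 20, max_so_far = 20
Position 5 (value 1): max_ending_here = 21, max_so_far = 21
Position 6 (value -4): max_ending_here = 17, max_so_far = 21
Position 7 (value 8): max_ending_here = 25, max_so_far = 25

Maximum subarray: [11, -5, 4, 6, 4, 1, -4, 8]
Maximum sum: 25

The maximum subarray is [11, -5, 4, 6, 4, 1, -4, 8] with sum 25. This subarray runs from index 0 to index 7.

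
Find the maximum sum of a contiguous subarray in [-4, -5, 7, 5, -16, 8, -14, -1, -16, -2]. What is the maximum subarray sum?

Using Kadane's algorithm on [-4, -5, 7, 5, -16, 8, -14, -1, -16, -2]:

Scanning through the array:
Position 1 (value -5): max_ending_here = -5, max_so_far = -4
Position 2 (value 7): max_ending_here = 7, max_so_far = 7
Position 3 (value 5): max_ending_here = 12, max_so_far = 12
Position 4 (value -16): max_ending_here = -4, max_so_far = 12
Position 5 (value 8): max_ending_here = 8, max_so_far = 12
Position 6 (value -14): max_ending_here = -6, max_so_far = 12
Position 7 (value -1): max_ending_here = -1, max_so_far = 12
Position 8 (value -16): max_ending_here = -16, max_so_far = 12
Position 9 (value -2): max_ending_here = -2, max_so_far = 12

Maximum subarray: [7, 5]
Maximum sum: 12

The maximum subarray is [7, 5] with sum 12. This subarray runs from index 2 to index 3.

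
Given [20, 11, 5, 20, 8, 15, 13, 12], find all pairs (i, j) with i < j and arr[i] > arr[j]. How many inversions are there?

Finding inversions in [20, 11, 5, 20, 8, 15, 13, 12]:

(0, 1): arr[0]=20 > arr[1]=11
(0, 2): arr[0]=20 > arr[2]=5
(0, 4): arr[0]=20 > arr[4]=8
(0, 5): arr[0]=20 > arr[5]=15
(0, 6): arr[0]=20 > arr[6]=13
(0, 7): arr[0]=20 > arr[7]=12
(1, 2): arr[1]=11 > arr[2]=5
(1, 4): arr[1]=11 > arr[4]=8
(3, 4): arr[3]=20 > arr[4]=8
(3, 5): arr[3]=20 > arr[5]=15
(3, 6): arr[3]=20 > arr[6]=13
(3, 7): arr[3]=20 > arr[7]=12
(5, 6): arr[5]=15 > arr[6]=13
(5, 7): arr[5]=15 > arr[7]=12
(6, 7): arr[6]=13 > arr[7]=12

Total inversions: 15

The array has 15 inversion(s): (0,1), (0,2), (0,4), (0,5), (0,6), (0,7), (1,2), (1,4), (3,4), (3,5), (3,6), (3,7), (5,6), (5,7), (6,7). Each pair (i,j) satisfies i < j and arr[i] > arr[j].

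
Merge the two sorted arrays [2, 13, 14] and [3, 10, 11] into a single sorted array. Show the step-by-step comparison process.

Merging process:

Compare 2 vs 3: take 2 from left. Merged: [2]
Compare 13 vs 3: take 3 from right. Merged: [2, 3]
Compare 13 vs 10: take 10 from right. Merged: [2, 3, 10]
Compare 13 vs 11: take 11 from right. Merged: [2, 3, 10, 11]
Append remaining from left: [13, 14]. Merged: [2, 3, 10, 11, 13, 14]

Final merged array: [2, 3, 10, 11, 13, 14]
Total comparisons: 4

The merged array is [2, 3, 10, 11, 13, 14], requiring 4 comparisons. The merge step runs in O(n) time where n is the total number of elements.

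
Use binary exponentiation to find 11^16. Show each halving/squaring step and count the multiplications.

Computing 11^16 by squaring (build up from 11^1; each line after the first costs one multiplication):

11^1 = 11
11^2 = (11^1)^2 = 11^2 = 121
11^4 = (11^2)^2 = 121^2 = 14641
11^8 = (11^4)^2 = 14641^2 = 214358881
11^16 = (11^8)^2 = 214358881^2 = 45949729863572161

Result: 45949729863572161
Multiplications needed: 4 (4 lines after 11^1)

11^16 = 45949729863572161. Using exponentiation by squaring, this requires 4 multiplications. The key idea: if the exponent is even, square the half-power; if odd, multiply by the base once.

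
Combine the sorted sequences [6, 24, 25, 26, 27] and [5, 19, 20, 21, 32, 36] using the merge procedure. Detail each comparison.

Merging process:

Compare 6 vs 5: take 5 from right. Merged: [5]
Compare 6 vs 19: take 6 from left. Merged: [5, 6]
Compare 24 vs 19: take 19 from right. Merged: [5, 6, 19]
Compare 24 vs 20: take 20 from right. Merged: [5, 6, 19, 20]
Compare 24 vs 21: take 21 from right. Merged: [5, 6, 19, 20, 21]
Compare 24 vs 32: take 24 from left. Merged: [5, 6, 19, 20, 21, 24]
Compare 25 vs 32: take 25 from left. Merged: [5, 6, 19, 20, 21, 24, 25]
Compare 26 vs 32: take 26 from left. Merged: [5, 6, 19, 20, 21, 24, 25, 26]
Compare 27 vs 32: take 27 from left. Merged: [5, 6, 19, 20, 21, 24, 25, 26, 27]
Append remaining from right: [32, 36]. Merged: [5, 6, 19, 20, 21, 24, 25, 26, 27, 32, 36]

Final merged array: [5, 6, 19, 20, 21, 24, 25, 26, 27, 32, 36]
Total comparisons: 9

The merged array is [5, 6, 19, 20, 21, 24, 25, 26, 27, 32, 36], requiring 9 comparisons. The merge step runs in O(n) time where n is the total number of elements.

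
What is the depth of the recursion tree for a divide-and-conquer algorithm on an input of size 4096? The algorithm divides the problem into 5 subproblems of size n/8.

For divide and conquer with division factor 8:

Problem sizes at each level:
Level 0: 4096
Level 1: 512
Level 2: 64
Level 3: 8
Level 4: 1

The root is level 0 and the size-1 base case is level 4 (the tree spans levels 0 through 4, i.e. 5 levels counting the root), so the depth is the number of divisions: log_8(4096) = 4

The recursion tree depth is log_8(4096) = 4. At each level, the problem size is divided by 8, so it takes 4 divisions to reduce to a base case of size 1. The algorithm makes 5 recursive calls at each level.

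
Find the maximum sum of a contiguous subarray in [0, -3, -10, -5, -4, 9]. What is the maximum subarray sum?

Using Kadane's algorithm on [0, -3, -10, -5, -4, 9]:

Scanning through the array:
Position 1 (value -3): max_ending_here = -3, max_so_far = 0
Position 2 (value -10): max_ending_here = -10, max_so_far = 0
Position 3 (value -5): max_ending_here = -5, max_so_far = 0
Position 4 (value -4): max_ending_here = -4, max_so_far = 0
Position 5 (value 9): max_ending_here = 9, max_so_far = 9

Maximum subarray: [9]
Maximum sum: 9

The maximum subarray is [9] with sum 9. This subarray runs from index 5 to index 5.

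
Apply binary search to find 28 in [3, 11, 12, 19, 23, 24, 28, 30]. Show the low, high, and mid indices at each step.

Binary search for 28 in [3, 11, 12, 19, 23, 24, 28, 30]:

lo=0, hi=7, mid=3, arr[mid]=19 -> 19 < 28, search right half
lo=4, hi=7, mid=5, arr[mid]=24 -> 24 < 28, search right half
lo=6, hi=7, mid=6, arr[mid]=28 -> Found target at index 6!

Binary search finds 28 at index 6 after 3 comparisons. The search repeatedly halves the search space by comparing with the middle element.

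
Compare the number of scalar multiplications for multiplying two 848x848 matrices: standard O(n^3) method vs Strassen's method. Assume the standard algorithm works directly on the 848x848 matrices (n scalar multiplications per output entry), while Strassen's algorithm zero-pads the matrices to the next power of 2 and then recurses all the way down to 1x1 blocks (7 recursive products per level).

Matrix multiplication for 848x848 matrices:

Strassen's algorithm requires power-of-2 dimensions. Pad 848x848 to 1024x1024 (next power of 2).

Standard algorithm: 848^3 = 609800192 multiplications
Strassen's algorithm: 7^(log2(1024)) = 7^10 = 282475249 multiplications
Savings: 609800192 - 282475249 = 327324943 multiplications

Standard: 609800192 multiplications (848^3). Strassen: 282475249 multiplications (7^10, after padding to 1024x1024). Strassen reduces 8 recursive multiplications to 7 at each level.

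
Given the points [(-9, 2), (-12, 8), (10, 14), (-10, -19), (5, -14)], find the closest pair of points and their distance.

Computing all pairwise distances among 5 points:

d((-9, 2), (-12, 8)) = 6.7082 <-- minimum
d((-9, 2), (10, 14)) = 22.4722
d((-9, 2), (-10, -19)) = 21.0238
d((-9, 2), (5, -14)) = 21.2603
d((-12, 8), (10, 14)) = 22.8035
d((-12, 8), (-10, -19)) = 27.074
d((-12, 8), (5, -14)) = 27.8029
d((10, 14), (-10, -19)) = 38.5876
d((10, 14), (5, -14)) = 28.4429
d((-10, -19), (5, -14)) = 15.8114

Closest pair: (-9, 2) and (-12, 8) with distance 6.7082

The closest pair is (-9, 2) and (-12, 8) with Euclidean distance 6.7082. For 5 points, brute-force pairwise comparison is shown above. For large n, the divide-and-conquer algorithm (sort by x, recurse on halves, check the dividing strip) achieves O(n log n).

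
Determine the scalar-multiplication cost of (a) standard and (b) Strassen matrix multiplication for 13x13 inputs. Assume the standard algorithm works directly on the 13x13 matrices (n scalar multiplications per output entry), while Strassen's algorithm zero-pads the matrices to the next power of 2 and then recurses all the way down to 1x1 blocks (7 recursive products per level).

Matrix multiplication for 13x13 matrices:

Strassen's algorithm requires power-of-2 dimensions. Pad 13x13 to 16x16 (next power of 2).

Standard algorithm: 13^3 = 2197 multiplications
Strassen's algorithm: 7^(log2(16)) = 7^4 = 2401 multiplications
Difference: 2197 - 2401 = -204 (Strassen uses MORE here due to padding overhead — for small or just-over-power-of-2 n, padding can outweigh the per-level savings)

Standard: 2197 multiplications (13^3). Strassen: 2401 multiplications (7^4, after padding to 16x16). Strassen reduces 8 recursive multiplications to 7 at each level.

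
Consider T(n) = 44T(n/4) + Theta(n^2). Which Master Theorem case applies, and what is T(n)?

Master Theorem for T(n) = 44T(n/4) + O(n^2):

a = 44, b = 4, c = 2
log_b(a) = log_4(44) = 2.7297

Case 1: c = 2 < log_4(44) = 2.7297
T(n) = O(n^(log_4 44))

For T(n) = 44T(n/4) + O(n^2): log_4(44) = 2.7297. This is Case 1 of the Master Theorem (c < log_b(a), work dominated by leaves), giving O(n^(log_4 44)).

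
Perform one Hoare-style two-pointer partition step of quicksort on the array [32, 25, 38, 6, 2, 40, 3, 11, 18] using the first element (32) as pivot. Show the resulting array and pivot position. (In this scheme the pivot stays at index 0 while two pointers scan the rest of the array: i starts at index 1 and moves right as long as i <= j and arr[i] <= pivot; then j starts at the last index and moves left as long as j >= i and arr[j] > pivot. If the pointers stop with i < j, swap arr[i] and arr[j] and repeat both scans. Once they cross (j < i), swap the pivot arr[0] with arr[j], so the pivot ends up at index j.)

Hoare-style two-pointer partition with pivot = 32:

Initial array: [32, 25, 38, 6, 2, 40, 3, 11, 18]

Pointers start at i = 1, j = 8.
i stops at index 2 (arr[2]=38 > 32), j stops at index 8 (arr[8]=18 <= 32): swap arr[2] and arr[8], array becomes [32, 25, 18, 6, 2, 40, 3, 11, 38]
i stops at index 5 (arr[5]=40 > 32), j stops at index 7 (arr[7]=11 <= 32): swap arr[5] and arr[7], array becomes [32, 25, 18, 6, 2, 11, 3, 40, 38]
i ends at 7, j ends at 6: the pointers have crossed (j < i), so scanning stops.

Swap pivot arr[0] with arr[6] to place pivot at position 6: [3, 25, 18, 6, 2, 11, 32, 40, 38]
Pivot position: 6

After partitioning with pivot 32, the array becomes [3, 25, 18, 6, 2, 11, 32, 40, 38]. The pivot is placed at index 6. All elements to the left of the pivot are <= 32, and all elements to the right are > 32.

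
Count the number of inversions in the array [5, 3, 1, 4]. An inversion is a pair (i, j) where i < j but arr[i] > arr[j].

Finding inversions in [5, 3, 1, 4]:

(0, 1): arr[0]=5 > arr[1]=3
(0, 2): arr[0]=5 > arr[2]=1
(0, 3): arr[0]=5 > arr[3]=4
(1, 2): arr[1]=3 > arr[2]=1

Total inversions: 4

The array has 4 inversion(s): (0,1), (0,2), (0,3), (1,2). Each pair (i,j) satisfies i < j and arr[i] > arr[j].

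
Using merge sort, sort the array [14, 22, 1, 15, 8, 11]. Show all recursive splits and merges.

Merge sort trace:

Split: [14, 22, 1, 15, 8, 11] -> [14, 22, 1] and [15, 8, 11]
  Split: [14, 22, 1] -> [14] and [22, 1]
    Split: [22, 1] -> [22] and [1]
    Merge: [22] + [1] -> [1, 22]
  Merge: [14] + [1, 22] -> [1, 14, 22]
  Split: [15, 8, 11] -> [15] and [8, 11]
    Split: [8, 11] -> [8] and [11]
    Merge: [8] + [11] -> [8, 11]
  Merge: [15] + [8, 11] -> [8, 11, 15]
Merge: [1, 14, 22] + [8, 11, 15] -> [1, 8, 11, 14, 15, 22]

Final sorted array: [1, 8, 11, 14, 15, 22]

The merge sort proceeds by recursively splitting the array and merging sorted halves.
After all merges, the sorted array is [1, 8, 11, 14, 15, 22].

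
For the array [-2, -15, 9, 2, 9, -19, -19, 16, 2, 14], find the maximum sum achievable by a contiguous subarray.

Using Kadane's algorithm on [-2, -15, 9, 2, 9, -19, -19, 16, 2, 14]:

Scanning through the array:
Position 1 (value -15): max_ending_here = -15, max_so_far = -2
Position 2 (value 9): max_ending_here = 9, max_so_far = 9
Position 3 (value 2): max_ending_here = 11, max_so_far = 11
Position 4 (value 9): max_ending_here = 20, max_so_far = 20
Position 5 (value -19): max_ending_here = 1, max_so_far = 20
Position 6 (value -19): max_ending_here = -18, max_so_far = 20
Position 7 (value 16): max_ending_here = 16, max_so_far = 20
Position 8 (value 2): max_ending_here = 18, max_so_far = 20
Position 9 (value 14): max_ending_here = 32, max_so_far = 32

Maximum subarray: [16, 2, 14]
Maximum sum: 32

The maximum subarray is [16, 2, 14] with sum 32. This subarray runs from index 7 to index 9.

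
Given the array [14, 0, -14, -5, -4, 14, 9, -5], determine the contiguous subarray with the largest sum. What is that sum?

Using Kadane's algorithm on [14, 0, -14, -5, -4, 14, 9, -5]:

Scanning through the array:
Position 1 (value 0): max_ending_here = 14, max_so_far = 14
Position 2 (value -14): max_ending_here = 0, max_so_far = 14
Position 3 (value -5): max_ending_here = -5, max_so_far = 14
Position 4 (value -4): max_ending_here = -4, max_so_far = 14
Position 5 (value 14): max_ending_here = 14, max_so_far = 14
Position 6 (value 9): max_ending_here = 23, max_so_far = 23
Position 7 (value -5): max_ending_here = 18, max_so_far = 23

Maximum subarray: [14, 9]
Maximum sum: 23

The maximum subarray is [14, 9] with sum 23. This subarray runs from index 5 to index 6.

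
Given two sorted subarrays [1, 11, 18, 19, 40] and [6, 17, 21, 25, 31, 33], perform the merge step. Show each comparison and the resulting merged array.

Merging process:

Compare 1 vs 6: take 1 from left. Merged: [1]
Compare 11 vs 6: take 6 from right. Merged: [1, 6]
Compare 11 vs 17: take 11 from left. Merged: [1, 6, 11]
Compare 18 vs 17: take 17 from right. Merged: [1, 6, 11, 17]
Compare 18 vs 21: take 18 from left. Merged: [1, 6, 11, 17, 18]
Compare 19 vs 21: take 19 from left. Merged: [1, 6, 11, 17, 18, 19]
Compare 40 vs 21: take 21 from right. Merged: [1, 6, 11, 17, 18, 19, 21]
Compare 40 vs 25: take 25 from right. Merged: [1, 6, 11, 17, 18, 19, 21, 25]
Compare 40 vs 31: take 31 from right. Merged: [1, 6, 11, 17, 18, 19, 21, 25, 31]
Compare 40 vs 33: take 33 from right. Merged: [1, 6, 11, 17, 18, 19, 21, 25, 31, 33]
Append remaining from left: [40]. Merged: [1, 6, 11, 17, 18, 19, 21, 25, 31, 33, 40]

Final merged array: [1, 6, 11, 17, 18, 19, 21, 25, 31, 33, 40]
Total comparisons: 10

The merged array is [1, 6, 11, 17, 18, 19, 21, 25, 31, 33, 40], requiring 10 comparisons. The merge step runs in O(n) time where n is the total number of elements.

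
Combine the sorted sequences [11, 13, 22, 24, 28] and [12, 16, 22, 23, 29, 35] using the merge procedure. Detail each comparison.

Merging process:

Compare 11 vs 12: take 11 from left. Merged: [11]
Compare 13 vs 12: take 12 from right. Merged: [11, 12]
Compare 13 vs 16: take 13 from left. Merged: [11, 12, 13]
Compare 22 vs 16: take 16 from right. Merged: [11, 12, 13, 16]
Compare 22 vs 22: take 22 from left. Merged: [11, 12, 13, 16, 22]
Compare 24 vs 22: take 22 from right. Merged: [11, 12, 13, 16, 22, 22]
Compare 24 vs 23: take 23 from right. Merged: [11, 12, 13, 16, 22, 22, 23]
Compare 24 vs 29: take 24 from left. Merged: [11, 12, 13, 16, 22, 22, 23, 24]
Compare 28 vs 29: take 28 from left. Merged: [11, 12, 13, 16, 22, 22, 23, 24, 28]
Append remaining from right: [29, 35]. Merged: [11, 12, 13, 16, 22, 22, 23, 24, 28, 29, 35]

Final merged array: [11, 12, 13, 16, 22, 22, 23, 24, 28, 29, 35]
Total comparisons: 9

The merged array is [11, 12, 13, 16, 22, 22, 23, 24, 28, 29, 35], requiring 9 comparisons. The merge step runs in O(n) time where n is the total number of elements.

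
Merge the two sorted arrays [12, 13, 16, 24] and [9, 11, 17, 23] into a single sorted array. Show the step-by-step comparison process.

Merging process:

Compare 12 vs 9: take 9 from right. Merged: [9]
Compare 12 vs 11: take 11 from right. Merged: [9, 11]
Compare 12 vs 17: take 12 from left. Merged: [9, 11, 12]
Compare 13 vs 17: take 13 from left. Merged: [9, 11, 12, 13]
Compare 16 vs 17: take 16 from left. Merged: [9, 11, 12, 13, 16]
Compare 24 vs 17: take 17 from right. Merged: [9, 11, 12, 13, 16, 17]
Compare 24 vs 23: take 23 from right. Merged: [9, 11, 12, 13, 16, 17, 23]
Append remaining from left: [24]. Merged: [9, 11, 12, 13, 16, 17, 23, 24]

Final merged array: [9, 11, 12, 13, 16, 17, 23, 24]
Total comparisons: 7

The merged array is [9, 11, 12, 13, 16, 17, 23, 24], requiring 7 comparisons. The merge step runs in O(n) time where n is the total number of elements.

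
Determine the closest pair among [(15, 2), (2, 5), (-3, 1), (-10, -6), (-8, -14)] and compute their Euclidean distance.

Computing all pairwise distances among 5 points:

d((15, 2), (2, 5)) = 13.3417
d((15, 2), (-3, 1)) = 18.0278
d((15, 2), (-10, -6)) = 26.2488
d((15, 2), (-8, -14)) = 28.0179
d((2, 5), (-3, 1)) = 6.4031 <-- minimum
d((2, 5), (-10, -6)) = 16.2788
d((2, 5), (-8, -14)) = 21.4709
d((-3, 1), (-10, -6)) = 9.8995
d((-3, 1), (-8, -14)) = 15.8114
d((-10, -6), (-8, -14)) = 8.2462

Closest pair: (2, 5) and (-3, 1) with distance 6.4031

The closest pair is (2, 5) and (-3, 1) with Euclidean distance 6.4031. For 5 points, brute-force pairwise comparison is shown above. For large n, the divide-and-conquer algorithm (sort by x, recurse on halves, check the dividing strip) achieves O(n log n).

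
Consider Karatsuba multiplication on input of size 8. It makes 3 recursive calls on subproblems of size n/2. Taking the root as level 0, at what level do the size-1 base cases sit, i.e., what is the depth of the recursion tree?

For divide and conquer with division factor 2:

Problem sizes at each level:
Level 0: 8
Level 1: 4
Level 2: 2
Level 3: 1

The root is level 0 and the size-1 base case is level 3 (the tree spans levels 0 through 3, i.e. 4 levels counting the root), so the depth is the number of divisions: log_2(8) = 3

The recursion tree depth is log_2(8) = 3. At each level, the problem size is divided by 2, so it takes 3 divisions to reduce to a base case of size 1. The algorithm makes 3 recursive calls at each level.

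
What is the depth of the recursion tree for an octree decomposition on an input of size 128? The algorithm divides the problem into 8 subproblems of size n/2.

For divide and conquer with division factor 2:

Problem sizes at each level:
Level 0: 128
Level 1: 64
Level 2: 32
Level 3: 16
Level 4: 8
Level 5: 4
Level 6: 2
Level 7: 1

The root is level 0 and the size-1 base case is level 7 (the tree spans levels 0 through 7, i.e. 8 levels counting the root), so the depth is the number of divisions: log_2(128) = 7

The recursion tree depth is log_2(128) = 7. At each level, the problem size is divided by 2, so it takes 7 divisions to reduce to a base case of size 1. The algorithm makes 8 recursive calls at each level.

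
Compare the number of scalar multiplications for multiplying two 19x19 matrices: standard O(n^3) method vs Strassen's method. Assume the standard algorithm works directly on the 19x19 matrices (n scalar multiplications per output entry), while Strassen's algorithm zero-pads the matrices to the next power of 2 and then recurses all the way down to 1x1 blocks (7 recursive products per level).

Matrix multiplication for 19x19 matrices:

Strassen's algorithm requires power-of-2 dimensions. Pad 19x19 to 32x32 (next power of 2).

Standard algorithm: 19^3 = 6859 multiplications
Strassen's algorithm: 7^(log2(32)) = 7^5 = 16807 multiplications
Difference: 6859 - 16807 = -9948 (Strassen uses MORE here due to padding overhead — for small or just-over-power-of-2 n, padding can outweigh the per-level savings)

Standard: 6859 multiplications (19^3). Strassen: 16807 multiplications (7^5, after padding to 32x32). Strassen reduces 8 recursive multiplications to 7 at each level.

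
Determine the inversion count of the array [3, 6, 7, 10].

Finding inversions in [3, 6, 7, 10]:


Total inversions: 0

The array has 0 inversions. It is already sorted.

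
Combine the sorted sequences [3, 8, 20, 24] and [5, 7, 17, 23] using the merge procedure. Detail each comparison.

Merging process:

Compare 3 vs 5: take 3 from left. Merged: [3]
Compare 8 vs 5: take 5 from right. Merged: [3, 5]
Compare 8 vs 7: take 7 from right. Merged: [3, 5, 7]
Compare 8 vs 17: take 8 from left. Merged: [3, 5, 7, 8]
Compare 20 vs 17: take 17 from right. Merged: [3, 5, 7, 8, 17]
Compare 20 vs 23: take 20 from left. Merged: [3, 5, 7, 8, 17, 20]
Compare 24 vs 23: take 23 from right. Merged: [3, 5, 7, 8, 17, 20, 23]
Append remaining from left: [24]. Merged: [3, 5, 7, 8, 17, 20, 23, 24]

Final merged array: [3, 5, 7, 8, 17, 20, 23, 24]
Total comparisons: 7

The merged array is [3, 5, 7, 8, 17, 20, 23, 24], requiring 7 comparisons. The merge step runs in O(n) time where n is the total number of elements.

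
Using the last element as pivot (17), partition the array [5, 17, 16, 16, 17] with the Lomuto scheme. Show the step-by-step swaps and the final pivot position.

Lomuto partition with pivot = 17:

Initial array: [5, 17, 16, 16, 17]

arr[0]=5 <= 17: swap with position 0, array becomes [5, 17, 16, 16, 17]
arr[1]=17 <= 17: swap with position 1, array becomes [5, 17, 16, 16, 17]
arr[2]=16 <= 17: swap with position 2, array becomes [5, 17, 16, 16, 17]
arr[3]=16 <= 17: swap with position 3, array becomes [5, 17, 16, 16, 17]

Place pivot at position 4: [5, 17, 16, 16, 17]
Pivot position: 4

After partitioning with pivot 17, the array becomes [5, 17, 16, 16, 17]. The pivot is placed at index 4. All elements to the left of the pivot are <= 17, and all elements to the right are > 17.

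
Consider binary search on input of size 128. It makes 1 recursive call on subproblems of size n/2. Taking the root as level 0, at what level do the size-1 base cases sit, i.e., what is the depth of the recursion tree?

For divide and conquer with division factor 2:

Problem sizes at each level:
Level 0: 128
Level 1: 64
Level 2: 32
Level 3: 16
Level 4: 8
Level 5: 4
Level 6: 2
Level 7: 1

The root is level 0 and the size-1 base case is level 7 (the tree spans levels 0 through 7, i.e. 8 levels counting the root), so the depth is the number of divisions: log_2(128) = 7

The recursion tree depth is log_2(128) = 7. At each level, the problem size is divided by 2, so it takes 7 divisions to reduce to a base case of size 1. The algorithm makes 1 recursive call at each level.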